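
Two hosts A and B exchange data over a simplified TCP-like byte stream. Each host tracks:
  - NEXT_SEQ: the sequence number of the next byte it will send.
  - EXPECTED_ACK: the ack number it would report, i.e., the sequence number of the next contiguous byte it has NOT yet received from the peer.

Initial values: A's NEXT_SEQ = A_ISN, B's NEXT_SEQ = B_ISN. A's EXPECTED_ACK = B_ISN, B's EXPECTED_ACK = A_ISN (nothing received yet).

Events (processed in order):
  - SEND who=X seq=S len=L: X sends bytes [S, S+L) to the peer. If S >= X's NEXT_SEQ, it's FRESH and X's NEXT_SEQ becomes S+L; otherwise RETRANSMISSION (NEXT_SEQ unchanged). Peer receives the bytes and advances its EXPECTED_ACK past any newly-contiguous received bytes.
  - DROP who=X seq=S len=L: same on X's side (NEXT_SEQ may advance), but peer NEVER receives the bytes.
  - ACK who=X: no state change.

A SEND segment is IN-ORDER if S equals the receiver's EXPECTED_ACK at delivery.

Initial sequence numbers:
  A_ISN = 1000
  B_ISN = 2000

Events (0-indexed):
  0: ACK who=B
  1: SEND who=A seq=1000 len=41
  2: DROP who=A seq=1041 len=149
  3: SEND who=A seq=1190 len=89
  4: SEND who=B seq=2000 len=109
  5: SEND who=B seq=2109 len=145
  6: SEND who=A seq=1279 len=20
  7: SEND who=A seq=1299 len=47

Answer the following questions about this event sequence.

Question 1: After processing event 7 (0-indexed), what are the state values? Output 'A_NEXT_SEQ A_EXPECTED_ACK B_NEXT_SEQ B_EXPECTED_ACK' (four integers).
After event 0: A_seq=1000 A_ack=2000 B_seq=2000 B_ack=1000
After event 1: A_seq=1041 A_ack=2000 B_seq=2000 B_ack=1041
After event 2: A_seq=1190 A_ack=2000 B_seq=2000 B_ack=1041
After event 3: A_seq=1279 A_ack=2000 B_seq=2000 B_ack=1041
After event 4: A_seq=1279 A_ack=2109 B_seq=2109 B_ack=1041
After event 5: A_seq=1279 A_ack=2254 B_seq=2254 B_ack=1041
After event 6: A_seq=1299 A_ack=2254 B_seq=2254 B_ack=1041
After event 7: A_seq=1346 A_ack=2254 B_seq=2254 B_ack=1041

1346 2254 2254 1041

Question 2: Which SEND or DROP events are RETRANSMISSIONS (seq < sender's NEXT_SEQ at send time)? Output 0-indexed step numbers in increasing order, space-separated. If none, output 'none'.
Answer: none

Derivation:
Step 1: SEND seq=1000 -> fresh
Step 2: DROP seq=1041 -> fresh
Step 3: SEND seq=1190 -> fresh
Step 4: SEND seq=2000 -> fresh
Step 5: SEND seq=2109 -> fresh
Step 6: SEND seq=1279 -> fresh
Step 7: SEND seq=1299 -> fresh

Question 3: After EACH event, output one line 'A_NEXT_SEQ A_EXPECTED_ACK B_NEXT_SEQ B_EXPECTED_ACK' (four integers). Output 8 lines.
1000 2000 2000 1000
1041 2000 2000 1041
1190 2000 2000 1041
1279 2000 2000 1041
1279 2109 2109 1041
1279 2254 2254 1041
1299 2254 2254 1041
1346 2254 2254 1041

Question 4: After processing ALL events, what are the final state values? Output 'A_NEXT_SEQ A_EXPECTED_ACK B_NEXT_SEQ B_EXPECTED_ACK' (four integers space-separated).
After event 0: A_seq=1000 A_ack=2000 B_seq=2000 B_ack=1000
After event 1: A_seq=1041 A_ack=2000 B_seq=2000 B_ack=1041
After event 2: A_seq=1190 A_ack=2000 B_seq=2000 B_ack=1041
After event 3: A_seq=1279 A_ack=2000 B_seq=2000 B_ack=1041
After event 4: A_seq=1279 A_ack=2109 B_seq=2109 B_ack=1041
After event 5: A_seq=1279 A_ack=2254 B_seq=2254 B_ack=1041
After event 6: A_seq=1299 A_ack=2254 B_seq=2254 B_ack=1041
After event 7: A_seq=1346 A_ack=2254 B_seq=2254 B_ack=1041

Answer: 1346 2254 2254 1041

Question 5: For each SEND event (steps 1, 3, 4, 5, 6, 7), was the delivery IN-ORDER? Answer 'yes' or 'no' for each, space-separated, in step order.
Step 1: SEND seq=1000 -> in-order
Step 3: SEND seq=1190 -> out-of-order
Step 4: SEND seq=2000 -> in-order
Step 5: SEND seq=2109 -> in-order
Step 6: SEND seq=1279 -> out-of-order
Step 7: SEND seq=1299 -> out-of-order

Answer: yes no yes yes no no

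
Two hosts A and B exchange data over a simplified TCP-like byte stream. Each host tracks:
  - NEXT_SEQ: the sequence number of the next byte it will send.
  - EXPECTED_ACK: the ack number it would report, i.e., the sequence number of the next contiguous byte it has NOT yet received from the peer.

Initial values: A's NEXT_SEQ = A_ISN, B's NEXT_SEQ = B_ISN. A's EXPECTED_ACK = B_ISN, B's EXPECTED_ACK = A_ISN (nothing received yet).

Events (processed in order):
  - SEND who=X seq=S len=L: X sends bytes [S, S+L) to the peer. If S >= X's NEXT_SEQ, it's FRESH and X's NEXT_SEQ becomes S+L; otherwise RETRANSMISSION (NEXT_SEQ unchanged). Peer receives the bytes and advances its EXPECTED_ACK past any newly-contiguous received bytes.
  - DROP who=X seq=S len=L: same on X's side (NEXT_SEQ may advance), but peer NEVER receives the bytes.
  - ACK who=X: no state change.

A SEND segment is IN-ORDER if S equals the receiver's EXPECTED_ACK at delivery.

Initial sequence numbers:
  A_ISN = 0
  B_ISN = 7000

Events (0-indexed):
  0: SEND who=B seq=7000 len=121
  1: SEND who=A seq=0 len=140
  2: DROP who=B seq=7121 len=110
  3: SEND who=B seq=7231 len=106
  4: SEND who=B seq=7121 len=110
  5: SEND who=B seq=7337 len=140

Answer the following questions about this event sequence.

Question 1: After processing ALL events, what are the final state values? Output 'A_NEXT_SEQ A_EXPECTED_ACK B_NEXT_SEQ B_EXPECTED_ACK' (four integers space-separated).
Answer: 140 7477 7477 140

Derivation:
After event 0: A_seq=0 A_ack=7121 B_seq=7121 B_ack=0
After event 1: A_seq=140 A_ack=7121 B_seq=7121 B_ack=140
After event 2: A_seq=140 A_ack=7121 B_seq=7231 B_ack=140
After event 3: A_seq=140 A_ack=7121 B_seq=7337 B_ack=140
After event 4: A_seq=140 A_ack=7337 B_seq=7337 B_ack=140
After event 5: A_seq=140 A_ack=7477 B_seq=7477 B_ack=140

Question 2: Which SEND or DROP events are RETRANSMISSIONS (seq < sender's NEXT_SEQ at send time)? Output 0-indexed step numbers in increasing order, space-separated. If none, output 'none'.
Step 0: SEND seq=7000 -> fresh
Step 1: SEND seq=0 -> fresh
Step 2: DROP seq=7121 -> fresh
Step 3: SEND seq=7231 -> fresh
Step 4: SEND seq=7121 -> retransmit
Step 5: SEND seq=7337 -> fresh

Answer: 4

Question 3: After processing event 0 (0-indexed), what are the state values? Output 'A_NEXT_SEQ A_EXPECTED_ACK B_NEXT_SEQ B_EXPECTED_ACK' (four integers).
After event 0: A_seq=0 A_ack=7121 B_seq=7121 B_ack=0

0 7121 7121 0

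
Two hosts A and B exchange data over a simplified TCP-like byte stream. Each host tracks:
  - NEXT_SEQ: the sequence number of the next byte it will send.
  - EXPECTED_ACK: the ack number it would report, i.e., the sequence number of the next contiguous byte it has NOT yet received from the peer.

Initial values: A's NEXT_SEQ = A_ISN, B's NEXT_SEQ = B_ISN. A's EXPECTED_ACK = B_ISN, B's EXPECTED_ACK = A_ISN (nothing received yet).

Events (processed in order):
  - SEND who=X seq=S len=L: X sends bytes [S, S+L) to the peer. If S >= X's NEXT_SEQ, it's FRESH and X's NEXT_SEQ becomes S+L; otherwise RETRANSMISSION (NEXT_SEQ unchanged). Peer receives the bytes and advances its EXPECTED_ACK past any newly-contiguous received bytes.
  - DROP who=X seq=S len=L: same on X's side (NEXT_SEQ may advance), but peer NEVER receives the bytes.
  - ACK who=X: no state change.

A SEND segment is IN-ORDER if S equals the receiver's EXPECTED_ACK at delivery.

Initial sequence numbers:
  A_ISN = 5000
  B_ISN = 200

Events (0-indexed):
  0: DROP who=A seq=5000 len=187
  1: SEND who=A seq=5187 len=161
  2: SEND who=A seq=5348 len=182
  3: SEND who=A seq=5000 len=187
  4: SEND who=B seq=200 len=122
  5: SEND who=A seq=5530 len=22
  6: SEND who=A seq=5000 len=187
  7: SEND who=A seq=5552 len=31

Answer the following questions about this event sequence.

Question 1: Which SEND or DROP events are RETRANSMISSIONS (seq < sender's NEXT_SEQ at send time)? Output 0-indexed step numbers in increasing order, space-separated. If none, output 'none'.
Answer: 3 6

Derivation:
Step 0: DROP seq=5000 -> fresh
Step 1: SEND seq=5187 -> fresh
Step 2: SEND seq=5348 -> fresh
Step 3: SEND seq=5000 -> retransmit
Step 4: SEND seq=200 -> fresh
Step 5: SEND seq=5530 -> fresh
Step 6: SEND seq=5000 -> retransmit
Step 7: SEND seq=5552 -> fresh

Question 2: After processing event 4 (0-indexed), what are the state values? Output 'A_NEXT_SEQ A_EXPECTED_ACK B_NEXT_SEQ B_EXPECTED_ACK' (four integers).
After event 0: A_seq=5187 A_ack=200 B_seq=200 B_ack=5000
After event 1: A_seq=5348 A_ack=200 B_seq=200 B_ack=5000
After event 2: A_seq=5530 A_ack=200 B_seq=200 B_ack=5000
After event 3: A_seq=5530 A_ack=200 B_seq=200 B_ack=5530
After event 4: A_seq=5530 A_ack=322 B_seq=322 B_ack=5530

5530 322 322 5530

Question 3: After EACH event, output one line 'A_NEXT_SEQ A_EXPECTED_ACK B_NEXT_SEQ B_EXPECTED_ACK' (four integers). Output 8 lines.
5187 200 200 5000
5348 200 200 5000
5530 200 200 5000
5530 200 200 5530
5530 322 322 5530
5552 322 322 5552
5552 322 322 5552
5583 322 322 5583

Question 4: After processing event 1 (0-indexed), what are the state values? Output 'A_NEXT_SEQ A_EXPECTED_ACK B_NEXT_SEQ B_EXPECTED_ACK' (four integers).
After event 0: A_seq=5187 A_ack=200 B_seq=200 B_ack=5000
After event 1: A_seq=5348 A_ack=200 B_seq=200 B_ack=5000

5348 200 200 5000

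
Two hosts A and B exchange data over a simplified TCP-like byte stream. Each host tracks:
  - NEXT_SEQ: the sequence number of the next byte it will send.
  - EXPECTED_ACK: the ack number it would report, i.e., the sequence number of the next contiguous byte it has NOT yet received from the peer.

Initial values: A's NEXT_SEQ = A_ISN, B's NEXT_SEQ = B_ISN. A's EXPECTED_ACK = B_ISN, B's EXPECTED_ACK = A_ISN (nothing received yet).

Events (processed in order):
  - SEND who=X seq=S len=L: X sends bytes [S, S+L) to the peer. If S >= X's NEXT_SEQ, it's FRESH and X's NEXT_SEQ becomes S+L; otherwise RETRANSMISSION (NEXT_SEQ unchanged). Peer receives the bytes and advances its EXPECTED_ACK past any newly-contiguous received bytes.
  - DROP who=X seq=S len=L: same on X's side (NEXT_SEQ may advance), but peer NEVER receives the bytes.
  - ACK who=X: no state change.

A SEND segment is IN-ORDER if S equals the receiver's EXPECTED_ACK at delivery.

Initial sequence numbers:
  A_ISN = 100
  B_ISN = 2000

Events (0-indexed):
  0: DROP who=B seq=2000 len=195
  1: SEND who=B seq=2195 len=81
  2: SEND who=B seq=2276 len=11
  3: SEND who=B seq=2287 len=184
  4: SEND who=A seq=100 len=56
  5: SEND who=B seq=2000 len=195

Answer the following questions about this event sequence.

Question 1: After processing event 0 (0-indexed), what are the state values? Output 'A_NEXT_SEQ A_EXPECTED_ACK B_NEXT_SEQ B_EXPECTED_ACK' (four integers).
After event 0: A_seq=100 A_ack=2000 B_seq=2195 B_ack=100

100 2000 2195 100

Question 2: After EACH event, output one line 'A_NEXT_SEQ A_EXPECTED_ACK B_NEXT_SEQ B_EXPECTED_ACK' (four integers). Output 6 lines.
100 2000 2195 100
100 2000 2276 100
100 2000 2287 100
100 2000 2471 100
156 2000 2471 156
156 2471 2471 156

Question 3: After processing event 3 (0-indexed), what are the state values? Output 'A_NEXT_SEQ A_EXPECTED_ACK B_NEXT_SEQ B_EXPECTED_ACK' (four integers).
After event 0: A_seq=100 A_ack=2000 B_seq=2195 B_ack=100
After event 1: A_seq=100 A_ack=2000 B_seq=2276 B_ack=100
After event 2: A_seq=100 A_ack=2000 B_seq=2287 B_ack=100
After event 3: A_seq=100 A_ack=2000 B_seq=2471 B_ack=100

100 2000 2471 100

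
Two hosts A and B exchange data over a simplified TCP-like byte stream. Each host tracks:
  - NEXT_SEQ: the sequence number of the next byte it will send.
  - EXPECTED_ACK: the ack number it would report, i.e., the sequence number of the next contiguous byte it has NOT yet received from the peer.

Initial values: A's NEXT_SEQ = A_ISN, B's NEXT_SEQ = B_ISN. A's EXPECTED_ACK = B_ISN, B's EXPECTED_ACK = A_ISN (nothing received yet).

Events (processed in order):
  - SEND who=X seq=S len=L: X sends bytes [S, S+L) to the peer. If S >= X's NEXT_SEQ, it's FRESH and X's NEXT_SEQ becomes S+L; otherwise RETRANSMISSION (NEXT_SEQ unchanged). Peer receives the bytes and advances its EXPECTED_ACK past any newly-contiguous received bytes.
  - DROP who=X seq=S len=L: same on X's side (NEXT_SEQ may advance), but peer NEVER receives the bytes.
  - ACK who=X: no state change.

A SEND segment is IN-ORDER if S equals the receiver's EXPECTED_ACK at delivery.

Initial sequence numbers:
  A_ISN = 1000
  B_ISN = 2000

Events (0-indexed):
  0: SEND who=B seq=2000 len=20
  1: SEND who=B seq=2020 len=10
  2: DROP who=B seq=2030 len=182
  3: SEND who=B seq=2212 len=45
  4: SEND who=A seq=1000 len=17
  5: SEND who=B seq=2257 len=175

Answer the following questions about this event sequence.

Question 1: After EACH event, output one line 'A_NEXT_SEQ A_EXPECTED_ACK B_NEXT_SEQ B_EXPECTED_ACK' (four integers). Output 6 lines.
1000 2020 2020 1000
1000 2030 2030 1000
1000 2030 2212 1000
1000 2030 2257 1000
1017 2030 2257 1017
1017 2030 2432 1017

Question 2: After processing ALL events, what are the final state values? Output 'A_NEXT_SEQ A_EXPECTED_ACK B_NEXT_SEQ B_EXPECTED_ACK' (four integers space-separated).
Answer: 1017 2030 2432 1017

Derivation:
After event 0: A_seq=1000 A_ack=2020 B_seq=2020 B_ack=1000
After event 1: A_seq=1000 A_ack=2030 B_seq=2030 B_ack=1000
After event 2: A_seq=1000 A_ack=2030 B_seq=2212 B_ack=1000
After event 3: A_seq=1000 A_ack=2030 B_seq=2257 B_ack=1000
After event 4: A_seq=1017 A_ack=2030 B_seq=2257 B_ack=1017
After event 5: A_seq=1017 A_ack=2030 B_seq=2432 B_ack=1017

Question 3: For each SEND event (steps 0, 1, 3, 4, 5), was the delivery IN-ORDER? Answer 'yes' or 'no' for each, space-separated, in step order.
Step 0: SEND seq=2000 -> in-order
Step 1: SEND seq=2020 -> in-order
Step 3: SEND seq=2212 -> out-of-order
Step 4: SEND seq=1000 -> in-order
Step 5: SEND seq=2257 -> out-of-order

Answer: yes yes no yes no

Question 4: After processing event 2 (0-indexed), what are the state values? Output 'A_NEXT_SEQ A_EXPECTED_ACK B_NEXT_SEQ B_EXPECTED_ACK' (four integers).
After event 0: A_seq=1000 A_ack=2020 B_seq=2020 B_ack=1000
After event 1: A_seq=1000 A_ack=2030 B_seq=2030 B_ack=1000
After event 2: A_seq=1000 A_ack=2030 B_seq=2212 B_ack=1000

1000 2030 2212 1000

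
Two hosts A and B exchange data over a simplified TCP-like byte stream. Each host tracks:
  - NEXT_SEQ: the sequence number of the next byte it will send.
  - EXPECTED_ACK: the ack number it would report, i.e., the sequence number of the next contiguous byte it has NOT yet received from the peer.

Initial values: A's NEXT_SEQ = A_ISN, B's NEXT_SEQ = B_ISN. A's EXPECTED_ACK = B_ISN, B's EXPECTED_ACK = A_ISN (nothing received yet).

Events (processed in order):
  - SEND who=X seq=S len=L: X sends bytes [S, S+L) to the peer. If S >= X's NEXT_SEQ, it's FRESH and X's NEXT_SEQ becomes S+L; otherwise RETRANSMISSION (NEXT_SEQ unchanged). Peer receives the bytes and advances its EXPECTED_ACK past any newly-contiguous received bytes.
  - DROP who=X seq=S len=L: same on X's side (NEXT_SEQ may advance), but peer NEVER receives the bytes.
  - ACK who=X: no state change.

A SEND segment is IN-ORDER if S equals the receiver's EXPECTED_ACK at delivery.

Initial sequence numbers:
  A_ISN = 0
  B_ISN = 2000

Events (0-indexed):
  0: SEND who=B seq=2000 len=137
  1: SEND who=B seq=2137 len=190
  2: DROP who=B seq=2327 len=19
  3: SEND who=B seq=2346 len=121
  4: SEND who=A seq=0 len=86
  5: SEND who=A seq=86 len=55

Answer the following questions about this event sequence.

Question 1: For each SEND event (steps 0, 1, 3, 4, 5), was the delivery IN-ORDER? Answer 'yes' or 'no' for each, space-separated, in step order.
Step 0: SEND seq=2000 -> in-order
Step 1: SEND seq=2137 -> in-order
Step 3: SEND seq=2346 -> out-of-order
Step 4: SEND seq=0 -> in-order
Step 5: SEND seq=86 -> in-order

Answer: yes yes no yes yes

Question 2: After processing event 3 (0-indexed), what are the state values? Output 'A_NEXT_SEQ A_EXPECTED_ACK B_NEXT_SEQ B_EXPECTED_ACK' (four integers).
After event 0: A_seq=0 A_ack=2137 B_seq=2137 B_ack=0
After event 1: A_seq=0 A_ack=2327 B_seq=2327 B_ack=0
After event 2: A_seq=0 A_ack=2327 B_seq=2346 B_ack=0
After event 3: A_seq=0 A_ack=2327 B_seq=2467 B_ack=0

0 2327 2467 0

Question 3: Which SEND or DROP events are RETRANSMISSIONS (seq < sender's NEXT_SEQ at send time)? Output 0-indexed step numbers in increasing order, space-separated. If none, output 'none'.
Answer: none

Derivation:
Step 0: SEND seq=2000 -> fresh
Step 1: SEND seq=2137 -> fresh
Step 2: DROP seq=2327 -> fresh
Step 3: SEND seq=2346 -> fresh
Step 4: SEND seq=0 -> fresh
Step 5: SEND seq=86 -> fresh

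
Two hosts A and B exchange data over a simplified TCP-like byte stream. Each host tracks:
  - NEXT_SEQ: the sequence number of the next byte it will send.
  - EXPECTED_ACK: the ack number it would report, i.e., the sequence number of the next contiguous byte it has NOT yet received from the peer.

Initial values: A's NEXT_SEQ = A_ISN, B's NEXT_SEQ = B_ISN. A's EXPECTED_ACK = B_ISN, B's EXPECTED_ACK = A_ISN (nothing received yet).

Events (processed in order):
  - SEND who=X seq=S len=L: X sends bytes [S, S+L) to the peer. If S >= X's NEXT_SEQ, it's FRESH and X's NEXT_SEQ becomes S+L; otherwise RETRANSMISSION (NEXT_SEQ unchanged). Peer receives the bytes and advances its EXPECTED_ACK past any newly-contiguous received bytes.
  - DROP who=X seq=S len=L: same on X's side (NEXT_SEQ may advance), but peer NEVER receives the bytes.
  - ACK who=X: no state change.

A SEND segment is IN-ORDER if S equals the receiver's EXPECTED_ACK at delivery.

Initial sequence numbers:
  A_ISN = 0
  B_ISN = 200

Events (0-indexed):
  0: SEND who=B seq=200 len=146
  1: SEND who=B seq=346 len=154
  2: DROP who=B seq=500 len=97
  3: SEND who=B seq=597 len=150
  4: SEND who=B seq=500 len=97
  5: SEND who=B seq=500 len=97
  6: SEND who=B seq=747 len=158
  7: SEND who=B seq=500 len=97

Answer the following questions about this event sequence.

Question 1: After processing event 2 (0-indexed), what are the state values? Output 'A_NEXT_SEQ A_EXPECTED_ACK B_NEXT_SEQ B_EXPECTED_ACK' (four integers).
After event 0: A_seq=0 A_ack=346 B_seq=346 B_ack=0
After event 1: A_seq=0 A_ack=500 B_seq=500 B_ack=0
After event 2: A_seq=0 A_ack=500 B_seq=597 B_ack=0

0 500 597 0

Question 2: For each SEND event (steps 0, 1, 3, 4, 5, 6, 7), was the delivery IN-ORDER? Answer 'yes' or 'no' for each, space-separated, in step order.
Step 0: SEND seq=200 -> in-order
Step 1: SEND seq=346 -> in-order
Step 3: SEND seq=597 -> out-of-order
Step 4: SEND seq=500 -> in-order
Step 5: SEND seq=500 -> out-of-order
Step 6: SEND seq=747 -> in-order
Step 7: SEND seq=500 -> out-of-order

Answer: yes yes no yes no yes no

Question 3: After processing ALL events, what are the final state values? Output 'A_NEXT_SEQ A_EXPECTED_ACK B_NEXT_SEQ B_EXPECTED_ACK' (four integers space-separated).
After event 0: A_seq=0 A_ack=346 B_seq=346 B_ack=0
After event 1: A_seq=0 A_ack=500 B_seq=500 B_ack=0
After event 2: A_seq=0 A_ack=500 B_seq=597 B_ack=0
After event 3: A_seq=0 A_ack=500 B_seq=747 B_ack=0
After event 4: A_seq=0 A_ack=747 B_seq=747 B_ack=0
After event 5: A_seq=0 A_ack=747 B_seq=747 B_ack=0
After event 6: A_seq=0 A_ack=905 B_seq=905 B_ack=0
After event 7: A_seq=0 A_ack=905 B_seq=905 B_ack=0

Answer: 0 905 905 0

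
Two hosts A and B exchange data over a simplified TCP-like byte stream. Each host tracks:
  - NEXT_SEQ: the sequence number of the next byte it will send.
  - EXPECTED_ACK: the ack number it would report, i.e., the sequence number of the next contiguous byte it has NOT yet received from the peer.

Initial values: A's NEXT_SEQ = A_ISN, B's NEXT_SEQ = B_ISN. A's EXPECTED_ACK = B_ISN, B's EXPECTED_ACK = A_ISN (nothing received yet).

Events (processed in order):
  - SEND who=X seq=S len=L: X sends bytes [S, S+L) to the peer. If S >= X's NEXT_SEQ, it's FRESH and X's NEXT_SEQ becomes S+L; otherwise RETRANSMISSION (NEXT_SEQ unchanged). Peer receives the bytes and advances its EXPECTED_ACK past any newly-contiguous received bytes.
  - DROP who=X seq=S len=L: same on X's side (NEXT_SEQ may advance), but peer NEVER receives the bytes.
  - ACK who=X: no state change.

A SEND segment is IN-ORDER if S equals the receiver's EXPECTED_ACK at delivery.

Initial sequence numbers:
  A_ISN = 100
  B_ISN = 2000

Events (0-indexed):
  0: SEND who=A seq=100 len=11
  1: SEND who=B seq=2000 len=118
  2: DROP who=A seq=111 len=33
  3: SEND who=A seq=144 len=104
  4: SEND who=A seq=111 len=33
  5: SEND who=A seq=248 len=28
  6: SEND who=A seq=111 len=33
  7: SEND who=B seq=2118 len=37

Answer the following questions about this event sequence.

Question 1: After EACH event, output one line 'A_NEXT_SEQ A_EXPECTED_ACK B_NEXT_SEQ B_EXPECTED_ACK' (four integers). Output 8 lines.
111 2000 2000 111
111 2118 2118 111
144 2118 2118 111
248 2118 2118 111
248 2118 2118 248
276 2118 2118 276
276 2118 2118 276
276 2155 2155 276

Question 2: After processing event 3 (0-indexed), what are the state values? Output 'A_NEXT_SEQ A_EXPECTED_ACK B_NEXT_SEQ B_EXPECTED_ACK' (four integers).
After event 0: A_seq=111 A_ack=2000 B_seq=2000 B_ack=111
After event 1: A_seq=111 A_ack=2118 B_seq=2118 B_ack=111
After event 2: A_seq=144 A_ack=2118 B_seq=2118 B_ack=111
After event 3: A_seq=248 A_ack=2118 B_seq=2118 B_ack=111

248 2118 2118 111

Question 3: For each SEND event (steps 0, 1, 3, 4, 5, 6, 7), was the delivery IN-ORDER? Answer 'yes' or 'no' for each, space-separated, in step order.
Step 0: SEND seq=100 -> in-order
Step 1: SEND seq=2000 -> in-order
Step 3: SEND seq=144 -> out-of-order
Step 4: SEND seq=111 -> in-order
Step 5: SEND seq=248 -> in-order
Step 6: SEND seq=111 -> out-of-order
Step 7: SEND seq=2118 -> in-order

Answer: yes yes no yes yes no yes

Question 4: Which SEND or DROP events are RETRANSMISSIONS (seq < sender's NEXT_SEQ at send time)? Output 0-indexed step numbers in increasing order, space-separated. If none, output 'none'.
Answer: 4 6

Derivation:
Step 0: SEND seq=100 -> fresh
Step 1: SEND seq=2000 -> fresh
Step 2: DROP seq=111 -> fresh
Step 3: SEND seq=144 -> fresh
Step 4: SEND seq=111 -> retransmit
Step 5: SEND seq=248 -> fresh
Step 6: SEND seq=111 -> retransmit
Step 7: SEND seq=2118 -> fresh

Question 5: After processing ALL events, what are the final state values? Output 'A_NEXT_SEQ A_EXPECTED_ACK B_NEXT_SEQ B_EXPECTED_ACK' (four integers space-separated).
After event 0: A_seq=111 A_ack=2000 B_seq=2000 B_ack=111
After event 1: A_seq=111 A_ack=2118 B_seq=2118 B_ack=111
After event 2: A_seq=144 A_ack=2118 B_seq=2118 B_ack=111
After event 3: A_seq=248 A_ack=2118 B_seq=2118 B_ack=111
After event 4: A_seq=248 A_ack=2118 B_seq=2118 B_ack=248
After event 5: A_seq=276 A_ack=2118 B_seq=2118 B_ack=276
After event 6: A_seq=276 A_ack=2118 B_seq=2118 B_ack=276
After event 7: A_seq=276 A_ack=2155 B_seq=2155 B_ack=276

Answer: 276 2155 2155 276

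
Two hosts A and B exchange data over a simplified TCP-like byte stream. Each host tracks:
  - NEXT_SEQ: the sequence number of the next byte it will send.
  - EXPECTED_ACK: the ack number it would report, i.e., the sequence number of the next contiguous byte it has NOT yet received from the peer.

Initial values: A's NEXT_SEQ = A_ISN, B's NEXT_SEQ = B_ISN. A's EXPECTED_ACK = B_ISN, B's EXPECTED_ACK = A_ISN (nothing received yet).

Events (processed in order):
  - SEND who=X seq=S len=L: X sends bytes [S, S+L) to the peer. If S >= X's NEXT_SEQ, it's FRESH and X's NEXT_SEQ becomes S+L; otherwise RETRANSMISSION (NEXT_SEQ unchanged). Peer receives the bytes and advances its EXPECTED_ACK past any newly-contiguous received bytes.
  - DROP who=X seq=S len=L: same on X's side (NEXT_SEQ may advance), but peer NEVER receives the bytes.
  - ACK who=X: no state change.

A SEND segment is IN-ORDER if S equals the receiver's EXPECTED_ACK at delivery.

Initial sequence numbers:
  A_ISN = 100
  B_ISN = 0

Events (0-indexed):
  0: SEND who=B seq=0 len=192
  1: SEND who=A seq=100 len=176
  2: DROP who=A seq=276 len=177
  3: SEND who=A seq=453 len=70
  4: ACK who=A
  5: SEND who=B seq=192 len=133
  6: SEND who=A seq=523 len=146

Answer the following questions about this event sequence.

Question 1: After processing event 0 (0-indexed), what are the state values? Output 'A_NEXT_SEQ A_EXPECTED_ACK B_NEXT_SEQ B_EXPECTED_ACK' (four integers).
After event 0: A_seq=100 A_ack=192 B_seq=192 B_ack=100

100 192 192 100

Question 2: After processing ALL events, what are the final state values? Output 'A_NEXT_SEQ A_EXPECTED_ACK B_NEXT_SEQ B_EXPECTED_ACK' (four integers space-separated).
After event 0: A_seq=100 A_ack=192 B_seq=192 B_ack=100
After event 1: A_seq=276 A_ack=192 B_seq=192 B_ack=276
After event 2: A_seq=453 A_ack=192 B_seq=192 B_ack=276
After event 3: A_seq=523 A_ack=192 B_seq=192 B_ack=276
After event 4: A_seq=523 A_ack=192 B_seq=192 B_ack=276
After event 5: A_seq=523 A_ack=325 B_seq=325 B_ack=276
After event 6: A_seq=669 A_ack=325 B_seq=325 B_ack=276

Answer: 669 325 325 276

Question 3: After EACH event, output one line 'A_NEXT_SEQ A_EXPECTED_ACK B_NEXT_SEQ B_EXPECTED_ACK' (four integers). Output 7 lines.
100 192 192 100
276 192 192 276
453 192 192 276
523 192 192 276
523 192 192 276
523 325 325 276
669 325 325 276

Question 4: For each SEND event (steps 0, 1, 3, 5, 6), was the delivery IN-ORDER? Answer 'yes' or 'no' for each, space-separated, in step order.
Step 0: SEND seq=0 -> in-order
Step 1: SEND seq=100 -> in-order
Step 3: SEND seq=453 -> out-of-order
Step 5: SEND seq=192 -> in-order
Step 6: SEND seq=523 -> out-of-order

Answer: yes yes no yes no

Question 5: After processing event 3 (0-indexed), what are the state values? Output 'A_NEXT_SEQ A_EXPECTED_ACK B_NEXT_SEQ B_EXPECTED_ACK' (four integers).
After event 0: A_seq=100 A_ack=192 B_seq=192 B_ack=100
After event 1: A_seq=276 A_ack=192 B_seq=192 B_ack=276
After event 2: A_seq=453 A_ack=192 B_seq=192 B_ack=276
After event 3: A_seq=523 A_ack=192 B_seq=192 B_ack=276

523 192 192 276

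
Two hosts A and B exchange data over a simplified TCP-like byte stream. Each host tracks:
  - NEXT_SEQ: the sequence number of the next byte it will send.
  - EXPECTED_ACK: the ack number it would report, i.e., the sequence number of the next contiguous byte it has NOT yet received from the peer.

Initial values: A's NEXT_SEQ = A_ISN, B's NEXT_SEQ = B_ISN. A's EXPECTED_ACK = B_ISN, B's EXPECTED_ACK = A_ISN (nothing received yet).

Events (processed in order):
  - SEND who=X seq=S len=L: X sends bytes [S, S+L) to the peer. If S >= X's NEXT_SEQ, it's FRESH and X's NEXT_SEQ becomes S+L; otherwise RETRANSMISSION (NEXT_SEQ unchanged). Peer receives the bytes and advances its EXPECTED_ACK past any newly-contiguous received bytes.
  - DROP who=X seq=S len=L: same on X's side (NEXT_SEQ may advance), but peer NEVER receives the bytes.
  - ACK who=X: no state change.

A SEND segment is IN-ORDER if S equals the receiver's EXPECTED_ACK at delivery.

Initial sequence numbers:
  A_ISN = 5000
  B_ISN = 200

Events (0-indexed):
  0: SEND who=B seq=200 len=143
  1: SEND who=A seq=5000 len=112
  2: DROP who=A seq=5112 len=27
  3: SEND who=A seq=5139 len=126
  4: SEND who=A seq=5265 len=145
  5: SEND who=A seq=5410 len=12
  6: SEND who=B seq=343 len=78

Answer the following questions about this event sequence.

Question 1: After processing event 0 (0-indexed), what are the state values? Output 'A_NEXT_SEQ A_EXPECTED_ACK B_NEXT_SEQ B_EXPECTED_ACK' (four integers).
After event 0: A_seq=5000 A_ack=343 B_seq=343 B_ack=5000

5000 343 343 5000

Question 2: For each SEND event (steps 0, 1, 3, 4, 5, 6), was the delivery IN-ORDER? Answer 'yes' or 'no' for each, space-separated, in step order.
Answer: yes yes no no no yes

Derivation:
Step 0: SEND seq=200 -> in-order
Step 1: SEND seq=5000 -> in-order
Step 3: SEND seq=5139 -> out-of-order
Step 4: SEND seq=5265 -> out-of-order
Step 5: SEND seq=5410 -> out-of-order
Step 6: SEND seq=343 -> in-order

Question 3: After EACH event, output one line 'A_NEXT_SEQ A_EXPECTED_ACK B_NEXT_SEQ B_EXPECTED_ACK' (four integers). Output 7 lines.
5000 343 343 5000
5112 343 343 5112
5139 343 343 5112
5265 343 343 5112
5410 343 343 5112
5422 343 343 5112
5422 421 421 5112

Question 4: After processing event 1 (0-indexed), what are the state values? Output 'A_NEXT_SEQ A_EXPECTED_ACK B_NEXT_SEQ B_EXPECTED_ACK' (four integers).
After event 0: A_seq=5000 A_ack=343 B_seq=343 B_ack=5000
After event 1: A_seq=5112 A_ack=343 B_seq=343 B_ack=5112

5112 343 343 5112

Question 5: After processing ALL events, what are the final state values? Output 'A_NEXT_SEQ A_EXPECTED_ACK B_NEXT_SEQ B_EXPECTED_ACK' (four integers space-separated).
Answer: 5422 421 421 5112

Derivation:
After event 0: A_seq=5000 A_ack=343 B_seq=343 B_ack=5000
After event 1: A_seq=5112 A_ack=343 B_seq=343 B_ack=5112
After event 2: A_seq=5139 A_ack=343 B_seq=343 B_ack=5112
After event 3: A_seq=5265 A_ack=343 B_seq=343 B_ack=5112
After event 4: A_seq=5410 A_ack=343 B_seq=343 B_ack=5112
After event 5: A_seq=5422 A_ack=343 B_seq=343 B_ack=5112
After event 6: A_seq=5422 A_ack=421 B_seq=421 B_ack=5112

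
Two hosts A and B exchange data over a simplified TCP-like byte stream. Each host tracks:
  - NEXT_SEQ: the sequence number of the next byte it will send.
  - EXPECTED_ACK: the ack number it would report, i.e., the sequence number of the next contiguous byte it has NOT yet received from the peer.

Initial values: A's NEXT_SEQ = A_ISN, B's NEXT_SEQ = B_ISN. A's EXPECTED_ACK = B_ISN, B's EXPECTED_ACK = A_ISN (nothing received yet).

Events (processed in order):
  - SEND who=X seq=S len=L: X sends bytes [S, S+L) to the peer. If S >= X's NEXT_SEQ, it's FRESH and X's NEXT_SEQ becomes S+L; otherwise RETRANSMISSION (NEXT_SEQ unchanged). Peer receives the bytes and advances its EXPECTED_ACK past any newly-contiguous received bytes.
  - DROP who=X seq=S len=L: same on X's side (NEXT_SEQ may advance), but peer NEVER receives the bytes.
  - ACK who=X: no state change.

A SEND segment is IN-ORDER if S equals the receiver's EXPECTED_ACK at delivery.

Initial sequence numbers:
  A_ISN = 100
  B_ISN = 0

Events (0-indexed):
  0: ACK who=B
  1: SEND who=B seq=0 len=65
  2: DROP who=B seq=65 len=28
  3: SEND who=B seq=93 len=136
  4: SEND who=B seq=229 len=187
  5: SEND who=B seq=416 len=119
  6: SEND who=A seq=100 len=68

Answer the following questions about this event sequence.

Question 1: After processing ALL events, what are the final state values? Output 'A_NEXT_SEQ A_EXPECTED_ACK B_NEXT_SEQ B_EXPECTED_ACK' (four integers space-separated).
After event 0: A_seq=100 A_ack=0 B_seq=0 B_ack=100
After event 1: A_seq=100 A_ack=65 B_seq=65 B_ack=100
After event 2: A_seq=100 A_ack=65 B_seq=93 B_ack=100
After event 3: A_seq=100 A_ack=65 B_seq=229 B_ack=100
After event 4: A_seq=100 A_ack=65 B_seq=416 B_ack=100
After event 5: A_seq=100 A_ack=65 B_seq=535 B_ack=100
After event 6: A_seq=168 A_ack=65 B_seq=535 B_ack=168

Answer: 168 65 535 168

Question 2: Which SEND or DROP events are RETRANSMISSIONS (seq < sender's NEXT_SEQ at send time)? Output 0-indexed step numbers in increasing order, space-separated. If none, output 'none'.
Step 1: SEND seq=0 -> fresh
Step 2: DROP seq=65 -> fresh
Step 3: SEND seq=93 -> fresh
Step 4: SEND seq=229 -> fresh
Step 5: SEND seq=416 -> fresh
Step 6: SEND seq=100 -> fresh

Answer: none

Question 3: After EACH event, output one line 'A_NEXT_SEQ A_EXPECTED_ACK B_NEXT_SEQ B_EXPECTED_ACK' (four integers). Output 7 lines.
100 0 0 100
100 65 65 100
100 65 93 100
100 65 229 100
100 65 416 100
100 65 535 100
168 65 535 168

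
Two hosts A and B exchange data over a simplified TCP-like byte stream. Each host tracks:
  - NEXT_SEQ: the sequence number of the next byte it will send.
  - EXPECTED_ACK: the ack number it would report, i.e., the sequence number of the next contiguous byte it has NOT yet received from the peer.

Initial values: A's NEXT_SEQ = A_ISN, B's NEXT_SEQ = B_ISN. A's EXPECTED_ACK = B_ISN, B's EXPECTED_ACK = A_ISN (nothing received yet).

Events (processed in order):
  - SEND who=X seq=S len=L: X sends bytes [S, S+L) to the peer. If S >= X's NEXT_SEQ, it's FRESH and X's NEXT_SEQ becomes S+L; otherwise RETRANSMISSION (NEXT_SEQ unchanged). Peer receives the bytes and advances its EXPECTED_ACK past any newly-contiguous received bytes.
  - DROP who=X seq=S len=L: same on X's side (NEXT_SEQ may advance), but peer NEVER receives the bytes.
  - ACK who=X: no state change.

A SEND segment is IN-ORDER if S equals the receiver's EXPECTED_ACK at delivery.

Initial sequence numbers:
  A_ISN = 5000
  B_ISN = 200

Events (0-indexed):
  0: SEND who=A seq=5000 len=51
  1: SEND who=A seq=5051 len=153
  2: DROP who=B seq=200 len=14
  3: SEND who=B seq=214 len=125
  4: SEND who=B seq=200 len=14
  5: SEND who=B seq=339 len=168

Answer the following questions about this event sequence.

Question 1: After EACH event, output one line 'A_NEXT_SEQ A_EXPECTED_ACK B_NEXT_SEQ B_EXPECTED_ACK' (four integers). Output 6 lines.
5051 200 200 5051
5204 200 200 5204
5204 200 214 5204
5204 200 339 5204
5204 339 339 5204
5204 507 507 5204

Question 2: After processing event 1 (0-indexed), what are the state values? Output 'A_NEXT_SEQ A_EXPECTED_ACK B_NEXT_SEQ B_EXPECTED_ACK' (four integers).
After event 0: A_seq=5051 A_ack=200 B_seq=200 B_ack=5051
After event 1: A_seq=5204 A_ack=200 B_seq=200 B_ack=5204

5204 200 200 5204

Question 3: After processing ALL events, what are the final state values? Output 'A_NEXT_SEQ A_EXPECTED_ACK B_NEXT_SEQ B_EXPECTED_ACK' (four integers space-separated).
After event 0: A_seq=5051 A_ack=200 B_seq=200 B_ack=5051
After event 1: A_seq=5204 A_ack=200 B_seq=200 B_ack=5204
After event 2: A_seq=5204 A_ack=200 B_seq=214 B_ack=5204
After event 3: A_seq=5204 A_ack=200 B_seq=339 B_ack=5204
After event 4: A_seq=5204 A_ack=339 B_seq=339 B_ack=5204
After event 5: A_seq=5204 A_ack=507 B_seq=507 B_ack=5204

Answer: 5204 507 507 5204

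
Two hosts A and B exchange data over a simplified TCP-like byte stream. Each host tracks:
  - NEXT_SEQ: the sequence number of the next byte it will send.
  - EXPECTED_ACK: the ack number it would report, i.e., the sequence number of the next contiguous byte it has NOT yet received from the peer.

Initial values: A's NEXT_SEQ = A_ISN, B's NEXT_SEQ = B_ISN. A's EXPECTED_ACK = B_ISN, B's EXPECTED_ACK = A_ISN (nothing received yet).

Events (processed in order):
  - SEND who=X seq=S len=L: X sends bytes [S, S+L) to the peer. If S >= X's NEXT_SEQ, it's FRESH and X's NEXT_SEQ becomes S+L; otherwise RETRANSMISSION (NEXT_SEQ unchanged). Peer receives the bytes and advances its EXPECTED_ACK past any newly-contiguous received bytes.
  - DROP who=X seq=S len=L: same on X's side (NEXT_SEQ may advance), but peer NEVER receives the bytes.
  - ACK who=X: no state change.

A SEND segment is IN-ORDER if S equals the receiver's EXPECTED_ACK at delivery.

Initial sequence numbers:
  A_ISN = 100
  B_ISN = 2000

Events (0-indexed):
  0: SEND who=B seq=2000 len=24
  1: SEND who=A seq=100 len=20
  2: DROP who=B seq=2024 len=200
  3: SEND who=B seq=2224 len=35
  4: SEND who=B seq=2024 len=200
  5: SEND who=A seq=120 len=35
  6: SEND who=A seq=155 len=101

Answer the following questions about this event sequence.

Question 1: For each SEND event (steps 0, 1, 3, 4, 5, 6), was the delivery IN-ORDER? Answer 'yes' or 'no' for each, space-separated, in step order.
Step 0: SEND seq=2000 -> in-order
Step 1: SEND seq=100 -> in-order
Step 3: SEND seq=2224 -> out-of-order
Step 4: SEND seq=2024 -> in-order
Step 5: SEND seq=120 -> in-order
Step 6: SEND seq=155 -> in-order

Answer: yes yes no yes yes yes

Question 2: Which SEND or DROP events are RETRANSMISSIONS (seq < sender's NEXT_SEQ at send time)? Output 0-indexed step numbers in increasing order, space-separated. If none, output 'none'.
Step 0: SEND seq=2000 -> fresh
Step 1: SEND seq=100 -> fresh
Step 2: DROP seq=2024 -> fresh
Step 3: SEND seq=2224 -> fresh
Step 4: SEND seq=2024 -> retransmit
Step 5: SEND seq=120 -> fresh
Step 6: SEND seq=155 -> fresh

Answer: 4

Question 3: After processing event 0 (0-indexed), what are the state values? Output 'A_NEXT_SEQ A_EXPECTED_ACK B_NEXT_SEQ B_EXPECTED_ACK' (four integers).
After event 0: A_seq=100 A_ack=2024 B_seq=2024 B_ack=100

100 2024 2024 100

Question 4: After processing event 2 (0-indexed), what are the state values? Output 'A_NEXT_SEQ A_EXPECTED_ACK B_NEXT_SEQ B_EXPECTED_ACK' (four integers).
After event 0: A_seq=100 A_ack=2024 B_seq=2024 B_ack=100
After event 1: A_seq=120 A_ack=2024 B_seq=2024 B_ack=120
After event 2: A_seq=120 A_ack=2024 B_seq=2224 B_ack=120

120 2024 2224 120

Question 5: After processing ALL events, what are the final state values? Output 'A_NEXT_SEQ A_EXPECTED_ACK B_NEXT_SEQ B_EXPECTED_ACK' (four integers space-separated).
After event 0: A_seq=100 A_ack=2024 B_seq=2024 B_ack=100
After event 1: A_seq=120 A_ack=2024 B_seq=2024 B_ack=120
After event 2: A_seq=120 A_ack=2024 B_seq=2224 B_ack=120
After event 3: A_seq=120 A_ack=2024 B_seq=2259 B_ack=120
After event 4: A_seq=120 A_ack=2259 B_seq=2259 B_ack=120
After event 5: A_seq=155 A_ack=2259 B_seq=2259 B_ack=155
After event 6: A_seq=256 A_ack=2259 B_seq=2259 B_ack=256

Answer: 256 2259 2259 256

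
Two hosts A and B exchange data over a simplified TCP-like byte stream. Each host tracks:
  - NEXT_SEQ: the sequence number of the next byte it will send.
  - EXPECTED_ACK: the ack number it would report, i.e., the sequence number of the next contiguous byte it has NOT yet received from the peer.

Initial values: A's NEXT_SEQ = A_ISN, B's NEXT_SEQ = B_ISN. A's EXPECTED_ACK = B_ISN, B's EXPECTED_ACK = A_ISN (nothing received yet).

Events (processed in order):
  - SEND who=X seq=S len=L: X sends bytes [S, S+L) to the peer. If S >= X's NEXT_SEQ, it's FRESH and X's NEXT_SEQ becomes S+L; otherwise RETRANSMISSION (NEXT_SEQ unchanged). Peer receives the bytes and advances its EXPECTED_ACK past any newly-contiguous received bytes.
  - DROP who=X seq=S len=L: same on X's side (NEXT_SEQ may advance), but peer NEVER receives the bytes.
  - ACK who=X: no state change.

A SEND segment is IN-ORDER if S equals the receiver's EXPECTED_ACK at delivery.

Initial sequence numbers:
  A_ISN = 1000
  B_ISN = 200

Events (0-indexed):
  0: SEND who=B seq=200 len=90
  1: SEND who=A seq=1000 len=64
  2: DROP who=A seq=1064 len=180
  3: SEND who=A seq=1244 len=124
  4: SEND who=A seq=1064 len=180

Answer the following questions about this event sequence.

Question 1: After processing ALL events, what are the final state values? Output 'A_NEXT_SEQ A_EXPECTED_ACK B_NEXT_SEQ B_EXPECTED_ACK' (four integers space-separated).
Answer: 1368 290 290 1368

Derivation:
After event 0: A_seq=1000 A_ack=290 B_seq=290 B_ack=1000
After event 1: A_seq=1064 A_ack=290 B_seq=290 B_ack=1064
After event 2: A_seq=1244 A_ack=290 B_seq=290 B_ack=1064
After event 3: A_seq=1368 A_ack=290 B_seq=290 B_ack=1064
After event 4: A_seq=1368 A_ack=290 B_seq=290 B_ack=1368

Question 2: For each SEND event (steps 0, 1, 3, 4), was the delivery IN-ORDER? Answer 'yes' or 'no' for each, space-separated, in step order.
Step 0: SEND seq=200 -> in-order
Step 1: SEND seq=1000 -> in-order
Step 3: SEND seq=1244 -> out-of-order
Step 4: SEND seq=1064 -> in-order

Answer: yes yes no yes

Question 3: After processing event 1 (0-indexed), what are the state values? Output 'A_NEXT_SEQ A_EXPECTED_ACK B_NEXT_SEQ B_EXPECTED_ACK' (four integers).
After event 0: A_seq=1000 A_ack=290 B_seq=290 B_ack=1000
After event 1: A_seq=1064 A_ack=290 B_seq=290 B_ack=1064

1064 290 290 1064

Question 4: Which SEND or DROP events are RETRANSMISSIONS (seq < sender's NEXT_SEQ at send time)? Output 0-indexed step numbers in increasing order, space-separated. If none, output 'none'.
Step 0: SEND seq=200 -> fresh
Step 1: SEND seq=1000 -> fresh
Step 2: DROP seq=1064 -> fresh
Step 3: SEND seq=1244 -> fresh
Step 4: SEND seq=1064 -> retransmit

Answer: 4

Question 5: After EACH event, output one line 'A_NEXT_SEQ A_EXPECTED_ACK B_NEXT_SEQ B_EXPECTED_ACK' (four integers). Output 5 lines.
1000 290 290 1000
1064 290 290 1064
1244 290 290 1064
1368 290 290 1064
1368 290 290 1368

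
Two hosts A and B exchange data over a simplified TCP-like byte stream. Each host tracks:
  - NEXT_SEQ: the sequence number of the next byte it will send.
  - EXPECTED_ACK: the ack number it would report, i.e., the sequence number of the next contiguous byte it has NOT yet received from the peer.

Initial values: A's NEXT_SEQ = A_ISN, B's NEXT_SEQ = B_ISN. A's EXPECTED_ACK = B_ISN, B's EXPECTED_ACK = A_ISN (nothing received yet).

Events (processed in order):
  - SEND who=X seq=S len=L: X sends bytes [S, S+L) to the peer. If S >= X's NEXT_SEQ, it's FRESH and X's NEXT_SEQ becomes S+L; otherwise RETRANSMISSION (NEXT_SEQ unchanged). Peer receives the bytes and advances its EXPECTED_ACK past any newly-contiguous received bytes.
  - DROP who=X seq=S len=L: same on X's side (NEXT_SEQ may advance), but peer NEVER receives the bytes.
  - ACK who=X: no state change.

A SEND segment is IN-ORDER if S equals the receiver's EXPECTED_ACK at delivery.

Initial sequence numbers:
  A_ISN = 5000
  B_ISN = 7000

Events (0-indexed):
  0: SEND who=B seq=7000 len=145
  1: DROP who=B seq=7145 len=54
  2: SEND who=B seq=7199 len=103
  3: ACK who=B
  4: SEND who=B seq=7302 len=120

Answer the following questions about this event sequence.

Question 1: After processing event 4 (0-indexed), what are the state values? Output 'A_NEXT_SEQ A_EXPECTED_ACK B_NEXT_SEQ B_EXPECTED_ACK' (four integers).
After event 0: A_seq=5000 A_ack=7145 B_seq=7145 B_ack=5000
After event 1: A_seq=5000 A_ack=7145 B_seq=7199 B_ack=5000
After event 2: A_seq=5000 A_ack=7145 B_seq=7302 B_ack=5000
After event 3: A_seq=5000 A_ack=7145 B_seq=7302 B_ack=5000
After event 4: A_seq=5000 A_ack=7145 B_seq=7422 B_ack=5000

5000 7145 7422 5000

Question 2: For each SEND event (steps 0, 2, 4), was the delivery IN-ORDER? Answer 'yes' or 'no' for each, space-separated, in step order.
Step 0: SEND seq=7000 -> in-order
Step 2: SEND seq=7199 -> out-of-order
Step 4: SEND seq=7302 -> out-of-order

Answer: yes no no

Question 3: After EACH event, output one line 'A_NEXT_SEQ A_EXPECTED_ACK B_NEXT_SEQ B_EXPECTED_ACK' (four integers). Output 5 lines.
5000 7145 7145 5000
5000 7145 7199 5000
5000 7145 7302 5000
5000 7145 7302 5000
5000 7145 7422 5000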